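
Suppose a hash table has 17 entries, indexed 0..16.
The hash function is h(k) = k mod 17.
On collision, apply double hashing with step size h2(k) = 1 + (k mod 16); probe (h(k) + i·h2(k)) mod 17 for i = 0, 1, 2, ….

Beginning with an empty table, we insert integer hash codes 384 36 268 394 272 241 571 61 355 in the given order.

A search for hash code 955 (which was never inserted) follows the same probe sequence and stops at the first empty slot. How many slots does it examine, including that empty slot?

9

384 hashes to 10; slot 10 is free → place at 10.
36 hashes to 2; slot 2 is free → place at 2.
268 hashes to 13; slot 13 is free → place at 13.
394 hashes to 3; slot 3 is free → place at 3.
272 hashes to 0; slot 0 is free → place at 0.
241 hashes to 3, h2=2; 3 taken → place at 5.
571 hashes to 10, h2=12; 10,5,0 taken → place at 12.
61 hashes to 10, h2=14; 10 taken → place at 7.
355 hashes to 15; slot 15 is free → place at 15.
Table: [272, ., 36, 394, ., 241, ., 61, ., ., 384, ., 571, 268, ., 355, .]
Lookup 955: h=3, h2=12, probe 3,15,10,5,0,12,7,2,14 → slot 14 empty, not found.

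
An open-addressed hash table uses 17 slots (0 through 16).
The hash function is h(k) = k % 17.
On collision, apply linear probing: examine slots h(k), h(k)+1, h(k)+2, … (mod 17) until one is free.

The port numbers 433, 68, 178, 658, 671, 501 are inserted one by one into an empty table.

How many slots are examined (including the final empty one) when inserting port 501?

433 hashes to 8; slot 8 is free => place at 8.
68 hashes to 0; slot 0 is free => place at 0.
178 hashes to 8; 8 taken => place at 9.
658 hashes to 12; slot 12 is free => place at 12.
671 hashes to 8; 8,9 taken => place at 10.
501 hashes to 8; 8,9,10 taken => place at 11.
Table: [68, -, -, -, -, -, -, -, 433, 178, 671, 501, 658, -, -, -, -]

4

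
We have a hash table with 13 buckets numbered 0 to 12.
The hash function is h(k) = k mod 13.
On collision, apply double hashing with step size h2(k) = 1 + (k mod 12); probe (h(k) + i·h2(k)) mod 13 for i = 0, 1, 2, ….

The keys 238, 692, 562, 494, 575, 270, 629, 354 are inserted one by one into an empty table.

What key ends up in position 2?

238: h=4 => slot 4
692: h=3 => slot 3
562: h=3, h2=11, probe 3,1 => slot 1
494: h=0 => slot 0
575: h=3, h2=12, probe 3,2 => slot 2
270: h=10 => slot 10
629: h=5 => slot 5
354: h=3, h2=7, probe 3,10,4,11 => slot 11
Table: [494, 562, 575, 692, 238, 629, ., ., ., ., 270, 354, .]

575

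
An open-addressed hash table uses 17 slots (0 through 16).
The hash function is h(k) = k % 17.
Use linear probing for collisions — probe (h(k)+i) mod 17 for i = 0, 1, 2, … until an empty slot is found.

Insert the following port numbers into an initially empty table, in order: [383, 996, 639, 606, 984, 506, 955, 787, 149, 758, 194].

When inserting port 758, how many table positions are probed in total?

7

383 hashes to 9; slot 9 is free -> place at 9.
996 hashes to 10; slot 10 is free -> place at 10.
639 hashes to 10; 10 taken -> place at 11.
606 hashes to 11; 11 taken -> place at 12.
984 hashes to 15; slot 15 is free -> place at 15.
506 hashes to 13; slot 13 is free -> place at 13.
955 hashes to 3; slot 3 is free -> place at 3.
787 hashes to 5; slot 5 is free -> place at 5.
149 hashes to 13; 13 taken -> place at 14.
758 hashes to 10; 10,11,12,13,14,15 taken -> place at 16.
194 hashes to 7; slot 7 is free -> place at 7.
Table: [∅, ∅, ∅, 955, ∅, 787, ∅, 194, ∅, 383, 996, 639, 606, 506, 149, 984, 758]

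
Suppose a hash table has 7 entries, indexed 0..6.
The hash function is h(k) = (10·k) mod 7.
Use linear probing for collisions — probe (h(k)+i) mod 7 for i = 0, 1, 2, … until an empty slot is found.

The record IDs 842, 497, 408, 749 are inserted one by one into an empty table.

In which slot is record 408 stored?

1

842: h=6 -> slot 6
497: h=0 -> slot 0
408: h=6, probe 6,0,1 -> slot 1
749: h=0, probe 0,1,2 -> slot 2
Table: [497, 408, 749, ., ., ., 842]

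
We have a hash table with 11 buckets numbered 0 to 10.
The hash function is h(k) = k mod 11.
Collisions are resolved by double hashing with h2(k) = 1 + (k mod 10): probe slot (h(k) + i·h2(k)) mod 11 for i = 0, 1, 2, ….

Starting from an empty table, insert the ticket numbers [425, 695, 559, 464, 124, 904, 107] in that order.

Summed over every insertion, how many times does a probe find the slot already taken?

425 hashes to 7; slot 7 is free → place at 7.
695 hashes to 2; slot 2 is free → place at 2.
559 hashes to 9; slot 9 is free → place at 9.
464 hashes to 2, h2=5; 2,7 taken → place at 1.
124 hashes to 3; slot 3 is free → place at 3.
904 hashes to 2, h2=5; 2,7,1 taken → place at 6.
107 hashes to 8; slot 8 is free → place at 8.
Table: [_, 464, 695, 124, _, _, 904, 425, 107, 559, _]

5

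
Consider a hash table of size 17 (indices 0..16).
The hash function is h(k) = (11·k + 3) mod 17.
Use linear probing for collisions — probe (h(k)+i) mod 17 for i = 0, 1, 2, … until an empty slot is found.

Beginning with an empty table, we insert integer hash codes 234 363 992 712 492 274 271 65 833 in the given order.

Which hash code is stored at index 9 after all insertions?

234: h=10 => slot 10
363: h=1 => slot 1
992: h=1, probe 1,2 => slot 2
712: h=15 => slot 15
492: h=9 => slot 9
274: h=8 => slot 8
271: h=9, probe 9,10,11 => slot 11
65: h=4 => slot 4
833: h=3 => slot 3
Table: [-, 363, 992, 833, 65, -, -, -, 274, 492, 234, 271, -, -, -, 712, -]

492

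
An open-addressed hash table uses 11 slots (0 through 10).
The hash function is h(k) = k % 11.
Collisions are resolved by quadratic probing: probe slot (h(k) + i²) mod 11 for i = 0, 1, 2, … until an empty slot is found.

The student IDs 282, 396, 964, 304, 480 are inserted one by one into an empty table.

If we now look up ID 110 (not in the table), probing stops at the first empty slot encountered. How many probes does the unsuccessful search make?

3

Insert 282: h=7, slot 7 empty -> index 7.
Insert 396: h=0, slot 0 empty -> index 0.
Insert 964: h=7, slot 7 occupied -> index 8.
Insert 304: h=7, slots 7,8,0 occupied -> index 5.
Insert 480: h=7, slots 7,8,0,5 occupied -> index 1.
Table: [396, 480, ., ., ., 304, ., 282, 964, ., .]
Lookup 110: h=0, probe 0,1,4 → slot 4 empty, not found.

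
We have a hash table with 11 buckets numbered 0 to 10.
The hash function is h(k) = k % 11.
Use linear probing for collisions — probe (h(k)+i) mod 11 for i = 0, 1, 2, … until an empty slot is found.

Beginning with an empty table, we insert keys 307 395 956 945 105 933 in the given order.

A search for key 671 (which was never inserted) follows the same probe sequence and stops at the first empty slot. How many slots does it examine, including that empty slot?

4

307 hashes to 10; slot 10 is free => place at 10.
395 hashes to 10; 10 taken => place at 0.
956 hashes to 10; 10,0 taken => place at 1.
945 hashes to 10; 10,0,1 taken => place at 2.
105 hashes to 6; slot 6 is free => place at 6.
933 hashes to 9; slot 9 is free => place at 9.
Table: [395, 956, 945, ., ., ., 105, ., ., 933, 307]
Lookup 671: h=0, probe 0,1,2,3 → slot 3 empty, not found.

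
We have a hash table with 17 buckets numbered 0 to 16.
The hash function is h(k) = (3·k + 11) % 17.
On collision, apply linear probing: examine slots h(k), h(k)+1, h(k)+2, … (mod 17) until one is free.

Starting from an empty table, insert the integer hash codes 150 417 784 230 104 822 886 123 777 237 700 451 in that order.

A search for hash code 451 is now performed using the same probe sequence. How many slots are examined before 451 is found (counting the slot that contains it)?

6

Insert 150: h=2, slot 2 empty => index 2.
Insert 417: h=4, slot 4 empty => index 4.
Insert 784: h=0, slot 0 empty => index 0.
Insert 230: h=4, slot 4 occupied => index 5.
Insert 104: h=0, slot 0 occupied => index 1.
Insert 822: h=12, slot 12 empty => index 12.
Insert 886: h=0, slots 0,1,2 occupied => index 3.
Insert 123: h=6, slot 6 empty => index 6.
Insert 777: h=13, slot 13 empty => index 13.
Insert 237: h=8, slot 8 empty => index 8.
Insert 700: h=3, slots 3,4,5,6 occupied => index 7.
Insert 451: h=4, slots 4,5,6,7,8 occupied => index 9.
Table: [784, 104, 150, 886, 417, 230, 123, 700, 237, 451, ., ., 822, 777, ., ., .]
Lookup 451: h=4, probe 4,5,6,7,8,9 → found at 9.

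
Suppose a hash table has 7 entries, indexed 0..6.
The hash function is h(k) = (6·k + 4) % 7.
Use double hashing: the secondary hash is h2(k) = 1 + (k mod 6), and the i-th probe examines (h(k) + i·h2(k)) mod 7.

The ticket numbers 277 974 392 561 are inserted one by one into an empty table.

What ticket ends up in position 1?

277 hashes to 0; slot 0 is free => place at 0.
974 hashes to 3; slot 3 is free => place at 3.
392 hashes to 4; slot 4 is free => place at 4.
561 hashes to 3, h2=4; 3,0,4 taken => place at 1.
Table: [277, 561, —, 974, 392, —, —]

561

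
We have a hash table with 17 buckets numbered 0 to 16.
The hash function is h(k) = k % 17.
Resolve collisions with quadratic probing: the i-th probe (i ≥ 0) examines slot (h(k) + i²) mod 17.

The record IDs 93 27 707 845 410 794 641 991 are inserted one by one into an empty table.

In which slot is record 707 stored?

Insert 93: h=8, slot 8 empty → index 8.
Insert 27: h=10, slot 10 empty → index 10.
Insert 707: h=10, slot 10 occupied → index 11.
Insert 845: h=12, slot 12 empty → index 12.
Insert 410: h=2, slot 2 empty → index 2.
Insert 794: h=12, slot 12 occupied → index 13.
Insert 641: h=12, slots 12,13 occupied → index 16.
Insert 991: h=5, slot 5 empty → index 5.
Table: [—, —, 410, —, —, 991, —, —, 93, —, 27, 707, 845, 794, —, —, 641]

11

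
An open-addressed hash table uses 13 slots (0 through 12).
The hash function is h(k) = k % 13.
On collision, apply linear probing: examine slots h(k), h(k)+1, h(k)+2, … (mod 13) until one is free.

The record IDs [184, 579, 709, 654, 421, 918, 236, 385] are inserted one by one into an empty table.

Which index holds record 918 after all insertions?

184: h=2 => slot 2
579: h=7 => slot 7
709: h=7, probe 7,8 => slot 8
654: h=4 => slot 4
421: h=5 => slot 5
918: h=8, probe 8,9 => slot 9
236: h=2, probe 2,3 => slot 3
385: h=8, probe 8,9,10 => slot 10
Table: [-, -, 184, 236, 654, 421, -, 579, 709, 918, 385, -, -]

9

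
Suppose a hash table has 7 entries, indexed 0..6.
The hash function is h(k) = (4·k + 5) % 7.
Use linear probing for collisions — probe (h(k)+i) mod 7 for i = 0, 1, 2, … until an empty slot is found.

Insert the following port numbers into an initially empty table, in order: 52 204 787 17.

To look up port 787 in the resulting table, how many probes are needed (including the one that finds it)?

Insert 52: h=3, slot 3 empty => index 3.
Insert 204: h=2, slot 2 empty => index 2.
Insert 787: h=3, slot 3 occupied => index 4.
Insert 17: h=3, slots 3,4 occupied => index 5.
Table: [—, —, 204, 52, 787, 17, —]
Lookup 787: h=3, probe 3,4 → found at 4.

2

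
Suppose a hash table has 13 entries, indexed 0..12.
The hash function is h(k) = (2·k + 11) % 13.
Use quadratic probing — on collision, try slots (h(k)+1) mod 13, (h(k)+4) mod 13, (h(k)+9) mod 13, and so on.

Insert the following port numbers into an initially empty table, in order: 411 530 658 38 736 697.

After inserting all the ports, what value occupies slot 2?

Insert 411: h=1, slot 1 empty → index 1.
Insert 530: h=5, slot 5 empty → index 5.
Insert 658: h=1, slot 1 occupied → index 2.
Insert 38: h=9, slot 9 empty → index 9.
Insert 736: h=1, slots 1,2,5 occupied → index 10.
Insert 697: h=1, slots 1,2,5,10 occupied → index 4.
Table: [., 411, 658, ., 697, 530, ., ., ., 38, 736, ., .]

658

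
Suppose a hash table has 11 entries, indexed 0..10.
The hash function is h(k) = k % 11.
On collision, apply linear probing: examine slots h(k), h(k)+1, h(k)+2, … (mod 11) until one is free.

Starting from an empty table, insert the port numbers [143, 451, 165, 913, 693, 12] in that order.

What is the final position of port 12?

143 hashes to 0; slot 0 is free -> place at 0.
451 hashes to 0; 0 taken -> place at 1.
165 hashes to 0; 0,1 taken -> place at 2.
913 hashes to 0; 0,1,2 taken -> place at 3.
693 hashes to 0; 0,1,2,3 taken -> place at 4.
12 hashes to 1; 1,2,3,4 taken -> place at 5.
Table: [143, 451, 165, 913, 693, 12, —, —, —, —, —]

5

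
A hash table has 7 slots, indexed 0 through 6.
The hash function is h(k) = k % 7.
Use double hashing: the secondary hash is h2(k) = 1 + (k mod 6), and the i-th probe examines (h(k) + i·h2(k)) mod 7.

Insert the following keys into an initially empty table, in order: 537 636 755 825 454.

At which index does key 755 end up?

4

537 hashes to 5; slot 5 is free → place at 5.
636 hashes to 6; slot 6 is free → place at 6.
755 hashes to 6, h2=6; 6,5 taken → place at 4.
825 hashes to 6, h2=4; 6 taken → place at 3.
454 hashes to 6, h2=5; 6,4 taken → place at 2.
Table: [_, _, 454, 825, 755, 537, 636]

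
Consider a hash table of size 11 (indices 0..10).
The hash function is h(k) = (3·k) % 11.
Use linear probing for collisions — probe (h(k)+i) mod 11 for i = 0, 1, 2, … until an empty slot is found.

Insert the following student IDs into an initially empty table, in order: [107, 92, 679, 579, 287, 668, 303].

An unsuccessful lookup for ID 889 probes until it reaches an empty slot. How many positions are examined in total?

2

107 hashes to 2; slot 2 is free => place at 2.
92 hashes to 1; slot 1 is free => place at 1.
679 hashes to 2; 2 taken => place at 3.
579 hashes to 10; slot 10 is free => place at 10.
287 hashes to 3; 3 taken => place at 4.
668 hashes to 2; 2,3,4 taken => place at 5.
303 hashes to 7; slot 7 is free => place at 7.
Table: [—, 92, 107, 679, 287, 668, —, 303, —, —, 579]
Lookup 889: h=5, probe 5,6 → slot 6 empty, not found.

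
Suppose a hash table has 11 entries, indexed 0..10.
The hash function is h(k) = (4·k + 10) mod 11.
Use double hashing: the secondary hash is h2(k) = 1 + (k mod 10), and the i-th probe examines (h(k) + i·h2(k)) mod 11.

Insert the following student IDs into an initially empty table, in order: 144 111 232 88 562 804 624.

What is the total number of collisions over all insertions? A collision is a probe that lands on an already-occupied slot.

144: h=3 => slot 3
111: h=3, h2=2, probe 3,5 => slot 5
232: h=3, h2=3, probe 3,6 => slot 6
88: h=10 => slot 10
562: h=3, h2=3, probe 3,6,9 => slot 9
804: h=3, h2=5, probe 3,8 => slot 8
624: h=9, h2=5, probe 9,3,8,2 => slot 2
Table: [∅, ∅, 624, 144, ∅, 111, 232, ∅, 804, 562, 88]

8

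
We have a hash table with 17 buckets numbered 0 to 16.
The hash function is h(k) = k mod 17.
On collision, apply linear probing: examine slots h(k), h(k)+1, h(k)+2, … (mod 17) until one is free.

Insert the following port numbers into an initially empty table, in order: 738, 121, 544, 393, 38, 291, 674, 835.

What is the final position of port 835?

738: h=7 -> slot 7
121: h=2 -> slot 2
544: h=0 -> slot 0
393: h=2, probe 2,3 -> slot 3
38: h=4 -> slot 4
291: h=2, probe 2,3,4,5 -> slot 5
674: h=11 -> slot 11
835: h=2, probe 2,3,4,5,6 -> slot 6
Table: [544, ., 121, 393, 38, 291, 835, 738, ., ., ., 674, ., ., ., ., .]

6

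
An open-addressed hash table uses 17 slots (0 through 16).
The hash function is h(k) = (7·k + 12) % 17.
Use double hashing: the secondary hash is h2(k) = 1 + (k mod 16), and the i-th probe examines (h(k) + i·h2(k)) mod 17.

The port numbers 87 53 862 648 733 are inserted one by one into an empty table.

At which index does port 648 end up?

1

87 hashes to 9; slot 9 is free -> place at 9.
53 hashes to 9, h2=6; 9 taken -> place at 15.
862 hashes to 11; slot 11 is free -> place at 11.
648 hashes to 9, h2=9; 9 taken -> place at 1.
733 hashes to 9, h2=14; 9 taken -> place at 6.
Table: [—, 648, —, —, —, —, 733, —, —, 87, —, 862, —, —, —, 53, —]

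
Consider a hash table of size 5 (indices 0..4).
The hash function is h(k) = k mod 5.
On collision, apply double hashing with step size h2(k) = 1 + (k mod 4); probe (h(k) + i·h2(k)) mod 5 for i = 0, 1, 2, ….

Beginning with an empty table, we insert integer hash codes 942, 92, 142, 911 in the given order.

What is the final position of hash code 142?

0

942: h=2 -> slot 2
92: h=2, h2=1, probe 2,3 -> slot 3
142: h=2, h2=3, probe 2,0 -> slot 0
911: h=1 -> slot 1
Table: [142, 911, 942, 92, —]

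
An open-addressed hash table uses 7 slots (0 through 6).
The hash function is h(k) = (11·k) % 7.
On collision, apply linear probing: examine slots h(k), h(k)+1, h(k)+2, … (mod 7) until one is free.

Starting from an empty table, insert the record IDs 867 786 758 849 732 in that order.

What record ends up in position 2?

867 hashes to 3; slot 3 is free => place at 3.
786 hashes to 1; slot 1 is free => place at 1.
758 hashes to 1; 1 taken => place at 2.
849 hashes to 1; 1,2,3 taken => place at 4.
732 hashes to 2; 2,3,4 taken => place at 5.
Table: [—, 786, 758, 867, 849, 732, —]

758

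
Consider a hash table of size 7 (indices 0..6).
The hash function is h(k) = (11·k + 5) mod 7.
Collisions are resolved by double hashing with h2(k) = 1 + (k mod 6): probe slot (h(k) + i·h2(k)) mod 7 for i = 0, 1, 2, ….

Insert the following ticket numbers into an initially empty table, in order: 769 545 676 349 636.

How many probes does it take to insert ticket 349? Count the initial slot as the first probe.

769 hashes to 1; slot 1 is free => place at 1.
545 hashes to 1, h2=6; 1 taken => place at 0.
676 hashes to 0, h2=5; 0 taken => place at 5.
349 hashes to 1, h2=2; 1 taken => place at 3.
636 hashes to 1, h2=1; 1 taken => place at 2.
Table: [545, 769, 636, 349, ∅, 676, ∅]

2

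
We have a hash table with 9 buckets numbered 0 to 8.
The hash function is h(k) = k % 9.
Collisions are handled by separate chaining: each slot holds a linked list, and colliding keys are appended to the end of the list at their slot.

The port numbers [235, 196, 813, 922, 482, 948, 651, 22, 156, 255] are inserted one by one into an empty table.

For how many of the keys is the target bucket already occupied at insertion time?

Insert 235: h=1, bucket 1 empty → new chain.
Insert 196: h=7, bucket 7 empty → new chain.
Insert 813: h=3, bucket 3 empty → new chain.
Insert 922: h=4, bucket 4 empty → new chain.
Insert 482: h=5, bucket 5 empty → new chain.
Insert 948: h=3, bucket 3 nonempty → append to chain.
Insert 651: h=3, bucket 3 nonempty → append to chain.
Insert 22: h=4, bucket 4 nonempty → append to chain.
Insert 156: h=3, bucket 3 nonempty → append to chain.
Insert 255: h=3, bucket 3 nonempty → append to chain.
Final buckets:
0: -
1: 235
2: -
3: 813 -> 948 -> 651 -> 156 -> 255
4: 922 -> 22
5: 482
6: -
7: 196
8: -

5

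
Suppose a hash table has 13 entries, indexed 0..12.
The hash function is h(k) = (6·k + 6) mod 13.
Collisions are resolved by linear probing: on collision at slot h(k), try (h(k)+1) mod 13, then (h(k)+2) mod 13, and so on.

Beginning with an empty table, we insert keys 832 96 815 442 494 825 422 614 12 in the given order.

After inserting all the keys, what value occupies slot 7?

Insert 832: h=6, slot 6 empty => index 6.
Insert 96: h=10, slot 10 empty => index 10.
Insert 815: h=8, slot 8 empty => index 8.
Insert 442: h=6, slot 6 occupied => index 7.
Insert 494: h=6, slots 6,7,8 occupied => index 9.
Insert 825: h=3, slot 3 empty => index 3.
Insert 422: h=3, slot 3 occupied => index 4.
Insert 614: h=11, slot 11 empty => index 11.
Insert 12: h=0, slot 0 empty => index 0.
Table: [12, —, —, 825, 422, —, 832, 442, 815, 494, 96, 614, —]

442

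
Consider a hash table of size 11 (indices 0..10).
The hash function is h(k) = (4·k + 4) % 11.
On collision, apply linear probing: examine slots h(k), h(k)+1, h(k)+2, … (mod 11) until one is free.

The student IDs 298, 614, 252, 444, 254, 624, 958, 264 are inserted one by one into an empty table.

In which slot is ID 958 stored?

Insert 298: h=8, slot 8 empty → index 8.
Insert 614: h=7, slot 7 empty → index 7.
Insert 252: h=0, slot 0 empty → index 0.
Insert 444: h=9, slot 9 empty → index 9.
Insert 254: h=8, slots 8,9 occupied → index 10.
Insert 624: h=3, slot 3 empty → index 3.
Insert 958: h=8, slots 8,9,10,0 occupied → index 1.
Insert 264: h=4, slot 4 empty → index 4.
Table: [252, 958, -, 624, 264, -, -, 614, 298, 444, 254]

1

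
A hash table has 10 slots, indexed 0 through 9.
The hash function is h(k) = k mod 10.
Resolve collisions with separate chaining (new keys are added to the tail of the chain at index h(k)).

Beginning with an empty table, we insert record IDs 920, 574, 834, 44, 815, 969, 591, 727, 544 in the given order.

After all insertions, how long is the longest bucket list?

920 -> bucket 0
574 -> bucket 4
834 -> bucket 4 (collision)
44 -> bucket 4 (collision)
815 -> bucket 5
969 -> bucket 9
591 -> bucket 1
727 -> bucket 7
544 -> bucket 4 (collision)
Final buckets:
0: 920
1: 591
2: —
3: —
4: 574 -> 834 -> 44 -> 544
5: 815
6: —
7: 727
8: —
9: 969

4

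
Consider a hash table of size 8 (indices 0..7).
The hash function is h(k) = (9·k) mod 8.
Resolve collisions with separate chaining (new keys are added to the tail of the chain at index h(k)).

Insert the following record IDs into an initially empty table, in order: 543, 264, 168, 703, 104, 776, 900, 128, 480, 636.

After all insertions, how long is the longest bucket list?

Insert 543: h=7, bucket 7 empty -> new chain.
Insert 264: h=0, bucket 0 empty -> new chain.
Insert 168: h=0, bucket 0 nonempty -> append to chain.
Insert 703: h=7, bucket 7 nonempty -> append to chain.
Insert 104: h=0, bucket 0 nonempty -> append to chain.
Insert 776: h=0, bucket 0 nonempty -> append to chain.
Insert 900: h=4, bucket 4 empty -> new chain.
Insert 128: h=0, bucket 0 nonempty -> append to chain.
Insert 480: h=0, bucket 0 nonempty -> append to chain.
Insert 636: h=4, bucket 4 nonempty -> append to chain.
Final buckets:
0: 264 -> 168 -> 104 -> 776 -> 128 -> 480
1: ∅
2: ∅
3: ∅
4: 900 -> 636
5: ∅
6: ∅
7: 543 -> 703

6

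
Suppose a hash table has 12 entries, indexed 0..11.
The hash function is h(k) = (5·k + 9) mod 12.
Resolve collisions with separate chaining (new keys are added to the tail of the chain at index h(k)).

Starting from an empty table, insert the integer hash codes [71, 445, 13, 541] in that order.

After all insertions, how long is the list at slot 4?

Insert 71: h=4, bucket 4 empty → new chain.
Insert 445: h=2, bucket 2 empty → new chain.
Insert 13: h=2, bucket 2 nonempty → append to chain.
Insert 541: h=2, bucket 2 nonempty → append to chain.
Final buckets:
0: ∅
1: ∅
2: 445 -> 13 -> 541
3: ∅
4: 71
5: ∅
6: ∅
7: ∅
8: ∅
9: ∅
10: ∅
11: ∅

1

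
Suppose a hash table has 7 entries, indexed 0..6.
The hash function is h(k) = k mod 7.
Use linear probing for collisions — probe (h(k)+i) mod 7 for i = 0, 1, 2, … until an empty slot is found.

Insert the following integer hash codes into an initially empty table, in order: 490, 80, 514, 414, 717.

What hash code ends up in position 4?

514

Insert 490: h=0, slot 0 empty -> index 0.
Insert 80: h=3, slot 3 empty -> index 3.
Insert 514: h=3, slot 3 occupied -> index 4.
Insert 414: h=1, slot 1 empty -> index 1.
Insert 717: h=3, slots 3,4 occupied -> index 5.
Table: [490, 414, -, 80, 514, 717, -]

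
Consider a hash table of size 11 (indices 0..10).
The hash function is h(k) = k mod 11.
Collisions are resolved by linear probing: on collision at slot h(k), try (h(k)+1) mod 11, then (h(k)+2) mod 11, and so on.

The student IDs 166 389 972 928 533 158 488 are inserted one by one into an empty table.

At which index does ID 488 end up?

166: h=1 → slot 1
389: h=4 → slot 4
972: h=4, probe 4,5 → slot 5
928: h=4, probe 4,5,6 → slot 6
533: h=5, probe 5,6,7 → slot 7
158: h=4, probe 4,5,6,7,8 → slot 8
488: h=4, probe 4,5,6,7,8,9 → slot 9
Table: [—, 166, —, —, 389, 972, 928, 533, 158, 488, —]

9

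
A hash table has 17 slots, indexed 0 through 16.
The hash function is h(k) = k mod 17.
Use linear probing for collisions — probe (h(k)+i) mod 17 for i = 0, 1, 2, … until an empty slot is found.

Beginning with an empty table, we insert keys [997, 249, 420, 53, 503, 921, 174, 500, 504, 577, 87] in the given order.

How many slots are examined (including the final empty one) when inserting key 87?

4

997: h=11 -> slot 11
249: h=11, probe 11,12 -> slot 12
420: h=12, probe 12,13 -> slot 13
53: h=2 -> slot 2
503: h=10 -> slot 10
921: h=3 -> slot 3
174: h=4 -> slot 4
500: h=7 -> slot 7
504: h=11, probe 11,12,13,14 -> slot 14
577: h=16 -> slot 16
87: h=2, probe 2,3,4,5 -> slot 5
Table: [-, -, 53, 921, 174, 87, -, 500, -, -, 503, 997, 249, 420, 504, -, 577]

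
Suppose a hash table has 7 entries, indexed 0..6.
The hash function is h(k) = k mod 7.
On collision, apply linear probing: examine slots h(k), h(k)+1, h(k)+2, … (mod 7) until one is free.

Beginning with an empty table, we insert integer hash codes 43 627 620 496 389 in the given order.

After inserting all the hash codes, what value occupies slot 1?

43

43: h=1 -> slot 1
627: h=4 -> slot 4
620: h=4, probe 4,5 -> slot 5
496: h=6 -> slot 6
389: h=4, probe 4,5,6,0 -> slot 0
Table: [389, 43, ∅, ∅, 627, 620, 496]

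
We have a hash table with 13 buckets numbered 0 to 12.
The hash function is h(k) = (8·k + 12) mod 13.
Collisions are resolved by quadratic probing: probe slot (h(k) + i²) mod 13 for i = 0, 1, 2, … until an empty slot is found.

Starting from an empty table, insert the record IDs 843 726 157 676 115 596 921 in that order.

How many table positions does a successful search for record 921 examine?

Insert 843: h=9, slot 9 empty => index 9.
Insert 726: h=9, slot 9 occupied => index 10.
Insert 157: h=7, slot 7 empty => index 7.
Insert 676: h=12, slot 12 empty => index 12.
Insert 115: h=9, slots 9,10 occupied => index 0.
Insert 596: h=9, slots 9,10,0 occupied => index 5.
Insert 921: h=9, slots 9,10,0,5,12 occupied => index 8.
Table: [115, ., ., ., ., 596, ., 157, 921, 843, 726, ., 676]
Lookup 921: h=9, probe 9,10,0,5,12,8 → found at 8.

6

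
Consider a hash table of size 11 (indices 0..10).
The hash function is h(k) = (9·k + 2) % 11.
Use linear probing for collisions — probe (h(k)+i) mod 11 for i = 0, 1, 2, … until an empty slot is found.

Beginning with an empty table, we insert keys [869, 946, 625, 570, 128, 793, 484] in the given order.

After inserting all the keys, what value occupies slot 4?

Insert 869: h=2, slot 2 empty => index 2.
Insert 946: h=2, slot 2 occupied => index 3.
Insert 625: h=6, slot 6 empty => index 6.
Insert 570: h=6, slot 6 occupied => index 7.
Insert 128: h=10, slot 10 empty => index 10.
Insert 793: h=0, slot 0 empty => index 0.
Insert 484: h=2, slots 2,3 occupied => index 4.
Table: [793, —, 869, 946, 484, —, 625, 570, —, —, 128]

484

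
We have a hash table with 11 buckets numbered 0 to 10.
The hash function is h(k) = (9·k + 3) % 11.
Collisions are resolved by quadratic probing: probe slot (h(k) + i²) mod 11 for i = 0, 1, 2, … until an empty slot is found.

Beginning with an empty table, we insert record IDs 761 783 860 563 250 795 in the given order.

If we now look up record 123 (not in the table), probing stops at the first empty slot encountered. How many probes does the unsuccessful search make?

761: h=10 → slot 10
783: h=10, probe 10,0 → slot 0
860: h=10, probe 10,0,3 → slot 3
563: h=10, probe 10,0,3,8 → slot 8
250: h=9 → slot 9
795: h=8, probe 8,9,1 → slot 1
Table: [783, 795, _, 860, _, _, _, _, 563, 250, 761]
Lookup 123: h=10, probe 10,0,3,8,4 → slot 4 empty, not found.

5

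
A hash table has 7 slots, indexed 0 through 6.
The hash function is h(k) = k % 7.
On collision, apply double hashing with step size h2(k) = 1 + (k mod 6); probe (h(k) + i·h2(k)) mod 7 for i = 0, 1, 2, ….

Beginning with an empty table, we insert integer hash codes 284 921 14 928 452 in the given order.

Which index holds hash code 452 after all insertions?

3

Insert 284: h=4, slot 4 empty → index 4.
Insert 921: h=4, h2=4, slot 4 occupied → index 1.
Insert 14: h=0, slot 0 empty → index 0.
Insert 928: h=4, h2=5, slot 4 occupied → index 2.
Insert 452: h=4, h2=3, slots 4,0 occupied → index 3.
Table: [14, 921, 928, 452, 284, —, —]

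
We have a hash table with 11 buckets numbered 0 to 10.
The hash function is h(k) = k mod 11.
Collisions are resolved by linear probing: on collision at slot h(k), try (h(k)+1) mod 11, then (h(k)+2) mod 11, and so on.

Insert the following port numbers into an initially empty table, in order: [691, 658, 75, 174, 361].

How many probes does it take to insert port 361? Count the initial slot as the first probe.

5

Insert 691: h=9, slot 9 empty → index 9.
Insert 658: h=9, slot 9 occupied → index 10.
Insert 75: h=9, slots 9,10 occupied → index 0.
Insert 174: h=9, slots 9,10,0 occupied → index 1.
Insert 361: h=9, slots 9,10,0,1 occupied → index 2.
Table: [75, 174, 361, ∅, ∅, ∅, ∅, ∅, ∅, 691, 658]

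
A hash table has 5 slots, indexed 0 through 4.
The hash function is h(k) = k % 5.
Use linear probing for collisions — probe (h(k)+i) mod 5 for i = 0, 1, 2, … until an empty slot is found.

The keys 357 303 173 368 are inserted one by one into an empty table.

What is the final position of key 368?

357 hashes to 2; slot 2 is free => place at 2.
303 hashes to 3; slot 3 is free => place at 3.
173 hashes to 3; 3 taken => place at 4.
368 hashes to 3; 3,4 taken => place at 0.
Table: [368, ∅, 357, 303, 173]

0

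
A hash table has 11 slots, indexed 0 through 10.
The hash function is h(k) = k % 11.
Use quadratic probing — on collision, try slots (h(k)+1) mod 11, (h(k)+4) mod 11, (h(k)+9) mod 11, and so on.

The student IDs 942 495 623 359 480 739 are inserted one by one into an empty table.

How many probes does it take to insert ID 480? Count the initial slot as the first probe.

942: h=7 => slot 7
495: h=0 => slot 0
623: h=7, probe 7,8 => slot 8
359: h=7, probe 7,8,0,5 => slot 5
480: h=7, probe 7,8,0,5,1 => slot 1
739: h=2 => slot 2
Table: [495, 480, 739, -, -, 359, -, 942, 623, -, -]

5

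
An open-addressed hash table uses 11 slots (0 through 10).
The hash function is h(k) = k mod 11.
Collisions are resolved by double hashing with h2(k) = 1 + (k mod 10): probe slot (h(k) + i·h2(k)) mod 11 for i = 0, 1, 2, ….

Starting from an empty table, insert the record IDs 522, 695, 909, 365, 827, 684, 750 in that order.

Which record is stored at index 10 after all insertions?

827

522: h=5 => slot 5
695: h=2 => slot 2
909: h=7 => slot 7
365: h=2, h2=6, probe 2,8 => slot 8
827: h=2, h2=8, probe 2,10 => slot 10
684: h=2, h2=5, probe 2,7,1 => slot 1
750: h=2, h2=1, probe 2,3 => slot 3
Table: [., 684, 695, 750, ., 522, ., 909, 365, ., 827]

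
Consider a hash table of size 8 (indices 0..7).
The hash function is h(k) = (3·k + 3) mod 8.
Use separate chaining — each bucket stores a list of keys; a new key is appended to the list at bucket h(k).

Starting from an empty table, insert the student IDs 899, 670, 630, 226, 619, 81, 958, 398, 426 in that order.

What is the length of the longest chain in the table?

899 -> bucket 4
670 -> bucket 5
630 -> bucket 5 (collision)
226 -> bucket 1
619 -> bucket 4 (collision)
81 -> bucket 6
958 -> bucket 5 (collision)
398 -> bucket 5 (collision)
426 -> bucket 1 (collision)
Final buckets:
0: _
1: 226 -> 426
2: _
3: _
4: 899 -> 619
5: 670 -> 630 -> 958 -> 398
6: 81
7: _

4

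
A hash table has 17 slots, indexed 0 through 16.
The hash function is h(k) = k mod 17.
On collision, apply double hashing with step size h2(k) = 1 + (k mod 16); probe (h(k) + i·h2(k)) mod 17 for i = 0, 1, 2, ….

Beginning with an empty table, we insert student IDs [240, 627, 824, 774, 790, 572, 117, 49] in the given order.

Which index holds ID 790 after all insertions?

240 hashes to 2; slot 2 is free -> place at 2.
627 hashes to 15; slot 15 is free -> place at 15.
824 hashes to 8; slot 8 is free -> place at 8.
774 hashes to 9; slot 9 is free -> place at 9.
790 hashes to 8, h2=7; 8,15 taken -> place at 5.
572 hashes to 11; slot 11 is free -> place at 11.
117 hashes to 15, h2=6; 15 taken -> place at 4.
49 hashes to 15, h2=2; 15 taken -> place at 0.
Table: [49, —, 240, —, 117, 790, —, —, 824, 774, —, 572, —, —, —, 627, —]

5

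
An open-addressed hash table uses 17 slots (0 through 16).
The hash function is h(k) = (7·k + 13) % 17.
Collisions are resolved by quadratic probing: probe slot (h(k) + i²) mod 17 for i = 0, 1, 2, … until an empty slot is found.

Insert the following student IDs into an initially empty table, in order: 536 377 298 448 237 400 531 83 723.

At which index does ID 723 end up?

536 hashes to 8; slot 8 is free -> place at 8.
377 hashes to 0; slot 0 is free -> place at 0.
298 hashes to 8; 8 taken -> place at 9.
448 hashes to 4; slot 4 is free -> place at 4.
237 hashes to 6; slot 6 is free -> place at 6.
400 hashes to 8; 8,9 taken -> place at 12.
531 hashes to 7; slot 7 is free -> place at 7.
83 hashes to 16; slot 16 is free -> place at 16.
723 hashes to 8; 8,9,12,0,7,16 taken -> place at 10.
Table: [377, -, -, -, 448, -, 237, 531, 536, 298, 723, -, 400, -, -, -, 83]

10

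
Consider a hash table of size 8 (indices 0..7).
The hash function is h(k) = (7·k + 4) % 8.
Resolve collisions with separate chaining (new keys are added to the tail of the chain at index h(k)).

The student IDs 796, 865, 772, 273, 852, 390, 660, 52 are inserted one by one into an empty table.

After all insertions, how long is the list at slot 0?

796 → bucket 0
865 → bucket 3
772 → bucket 0 (collision)
273 → bucket 3 (collision)
852 → bucket 0 (collision)
390 → bucket 6
660 → bucket 0 (collision)
52 → bucket 0 (collision)
Final buckets:
0: 796 -> 772 -> 852 -> 660 -> 52
1: ∅
2: ∅
3: 865 -> 273
4: ∅
5: ∅
6: 390
7: ∅

5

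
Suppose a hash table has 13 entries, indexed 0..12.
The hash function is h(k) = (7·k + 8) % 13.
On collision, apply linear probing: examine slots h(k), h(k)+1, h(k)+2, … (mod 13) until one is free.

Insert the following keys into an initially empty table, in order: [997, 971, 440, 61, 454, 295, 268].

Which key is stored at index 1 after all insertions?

454

997: h=6 → slot 6
971: h=6, probe 6,7 → slot 7
440: h=7, probe 7,8 → slot 8
61: h=6, probe 6,7,8,9 → slot 9
454: h=1 → slot 1
295: h=6, probe 6,7,8,9,10 → slot 10
268: h=12 → slot 12
Table: [-, 454, -, -, -, -, 997, 971, 440, 61, 295, -, 268]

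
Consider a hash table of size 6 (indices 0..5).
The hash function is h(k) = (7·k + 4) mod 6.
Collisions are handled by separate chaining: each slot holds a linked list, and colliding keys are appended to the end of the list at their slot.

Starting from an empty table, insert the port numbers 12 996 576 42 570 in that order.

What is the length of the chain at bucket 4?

Insert 12: h=4, bucket 4 empty → new chain.
Insert 996: h=4, bucket 4 nonempty → append to chain.
Insert 576: h=4, bucket 4 nonempty → append to chain.
Insert 42: h=4, bucket 4 nonempty → append to chain.
Insert 570: h=4, bucket 4 nonempty → append to chain.
Final buckets:
0: ∅
1: ∅
2: ∅
3: ∅
4: 12 -> 996 -> 576 -> 42 -> 570
5: ∅

5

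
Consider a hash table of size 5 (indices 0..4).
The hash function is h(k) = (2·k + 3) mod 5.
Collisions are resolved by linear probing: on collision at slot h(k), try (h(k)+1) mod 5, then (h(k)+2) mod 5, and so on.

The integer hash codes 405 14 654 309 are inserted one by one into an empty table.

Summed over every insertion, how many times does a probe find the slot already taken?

4

Insert 405: h=3, slot 3 empty → index 3.
Insert 14: h=1, slot 1 empty → index 1.
Insert 654: h=1, slot 1 occupied → index 2.
Insert 309: h=1, slots 1,2,3 occupied → index 4.
Table: [-, 14, 654, 405, 309]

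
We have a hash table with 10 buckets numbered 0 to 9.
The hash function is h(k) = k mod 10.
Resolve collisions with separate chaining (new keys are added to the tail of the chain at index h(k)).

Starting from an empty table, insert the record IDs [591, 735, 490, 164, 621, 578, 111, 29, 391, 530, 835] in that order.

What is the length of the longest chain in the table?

591 → bucket 1
735 → bucket 5
490 → bucket 0
164 → bucket 4
621 → bucket 1 (collision)
578 → bucket 8
111 → bucket 1 (collision)
29 → bucket 9
391 → bucket 1 (collision)
530 → bucket 0 (collision)
835 → bucket 5 (collision)
Final buckets:
0: 490 -> 530
1: 591 -> 621 -> 111 -> 391
2: .
3: .
4: 164
5: 735 -> 835
6: .
7: .
8: 578
9: 29

4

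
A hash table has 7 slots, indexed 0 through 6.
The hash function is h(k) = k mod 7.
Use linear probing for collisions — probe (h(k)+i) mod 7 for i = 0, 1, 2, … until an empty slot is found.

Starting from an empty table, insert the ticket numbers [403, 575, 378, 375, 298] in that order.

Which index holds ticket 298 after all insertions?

6

403: h=4 => slot 4
575: h=1 => slot 1
378: h=0 => slot 0
375: h=4, probe 4,5 => slot 5
298: h=4, probe 4,5,6 => slot 6
Table: [378, 575, -, -, 403, 375, 298]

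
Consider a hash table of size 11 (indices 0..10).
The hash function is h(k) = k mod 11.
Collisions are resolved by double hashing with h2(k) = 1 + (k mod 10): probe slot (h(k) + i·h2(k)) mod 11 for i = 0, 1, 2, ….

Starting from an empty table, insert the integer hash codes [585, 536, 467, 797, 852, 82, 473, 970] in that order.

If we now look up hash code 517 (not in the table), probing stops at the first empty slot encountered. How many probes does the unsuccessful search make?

Insert 585: h=2, slot 2 empty → index 2.
Insert 536: h=8, slot 8 empty → index 8.
Insert 467: h=5, slot 5 empty → index 5.
Insert 797: h=5, h2=8, slots 5,2 occupied → index 10.
Insert 852: h=5, h2=3, slots 5,8 occupied → index 0.
Insert 82: h=5, h2=3, slots 5,8,0 occupied → index 3.
Insert 473: h=0, h2=4, slot 0 occupied → index 4.
Insert 970: h=2, h2=1, slots 2,3,4,5 occupied → index 6.
Table: [852, -, 585, 82, 473, 467, 970, -, 536, -, 797]
Lookup 517: h=0, h2=8, probe 0,8,5,2,10,7 → slot 7 empty, not found.

6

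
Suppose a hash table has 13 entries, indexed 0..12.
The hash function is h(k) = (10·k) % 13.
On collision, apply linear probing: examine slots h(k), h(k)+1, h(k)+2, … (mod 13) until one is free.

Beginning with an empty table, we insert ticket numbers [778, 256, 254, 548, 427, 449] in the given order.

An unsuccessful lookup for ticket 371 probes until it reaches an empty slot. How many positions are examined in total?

778 hashes to 6; slot 6 is free → place at 6.
256 hashes to 12; slot 12 is free → place at 12.
254 hashes to 5; slot 5 is free → place at 5.
548 hashes to 7; slot 7 is free → place at 7.
427 hashes to 6; 6,7 taken → place at 8.
449 hashes to 5; 5,6,7,8 taken → place at 9.
Table: [∅, ∅, ∅, ∅, ∅, 254, 778, 548, 427, 449, ∅, ∅, 256]
Lookup 371: h=5, probe 5,6,7,8,9,10 → slot 10 empty, not found.

6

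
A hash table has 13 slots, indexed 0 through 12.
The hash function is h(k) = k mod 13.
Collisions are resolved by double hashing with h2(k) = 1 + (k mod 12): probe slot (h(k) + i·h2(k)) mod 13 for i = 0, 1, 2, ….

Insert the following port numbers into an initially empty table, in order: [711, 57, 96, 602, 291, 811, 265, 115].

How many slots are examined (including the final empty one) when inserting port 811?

3

711 hashes to 9; slot 9 is free -> place at 9.
57 hashes to 5; slot 5 is free -> place at 5.
96 hashes to 5, h2=1; 5 taken -> place at 6.
602 hashes to 4; slot 4 is free -> place at 4.
291 hashes to 5, h2=4; 5,9 taken -> place at 0.
811 hashes to 5, h2=8; 5,0 taken -> place at 8.
265 hashes to 5, h2=2; 5 taken -> place at 7.
115 hashes to 11; slot 11 is free -> place at 11.
Table: [291, _, _, _, 602, 57, 96, 265, 811, 711, _, 115, _]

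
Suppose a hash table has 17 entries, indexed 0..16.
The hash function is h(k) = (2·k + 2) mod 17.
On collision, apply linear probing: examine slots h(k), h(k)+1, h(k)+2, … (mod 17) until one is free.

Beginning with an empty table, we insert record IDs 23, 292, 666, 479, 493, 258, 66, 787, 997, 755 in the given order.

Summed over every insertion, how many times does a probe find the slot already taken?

Insert 23: h=14, slot 14 empty -> index 14.
Insert 292: h=8, slot 8 empty -> index 8.
Insert 666: h=8, slot 8 occupied -> index 9.
Insert 479: h=8, slots 8,9 occupied -> index 10.
Insert 493: h=2, slot 2 empty -> index 2.
Insert 258: h=8, slots 8,9,10 occupied -> index 11.
Insert 66: h=15, slot 15 empty -> index 15.
Insert 787: h=12, slot 12 empty -> index 12.
Insert 997: h=7, slot 7 empty -> index 7.
Insert 755: h=16, slot 16 empty -> index 16.
Table: [., ., 493, ., ., ., ., 997, 292, 666, 479, 258, 787, ., 23, 66, 755]

6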